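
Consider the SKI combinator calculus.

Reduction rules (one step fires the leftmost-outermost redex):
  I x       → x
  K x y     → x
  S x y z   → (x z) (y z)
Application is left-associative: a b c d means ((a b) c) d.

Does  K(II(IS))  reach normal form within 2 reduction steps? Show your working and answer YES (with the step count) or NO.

  start: K(II(IS))
  [1] K(I(IS))
  [2] K(IS)

Answer: NO — after 2 steps the term is K(IS), not yet normal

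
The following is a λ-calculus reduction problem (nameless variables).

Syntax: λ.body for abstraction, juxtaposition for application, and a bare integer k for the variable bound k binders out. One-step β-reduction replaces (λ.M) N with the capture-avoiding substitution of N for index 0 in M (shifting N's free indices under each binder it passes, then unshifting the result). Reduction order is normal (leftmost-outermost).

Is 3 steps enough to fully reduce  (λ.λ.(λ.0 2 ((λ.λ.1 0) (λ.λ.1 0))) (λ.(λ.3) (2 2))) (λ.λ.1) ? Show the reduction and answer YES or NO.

Answer: NO — after 3 steps the term is λ.(λ.λ.λ.1) ((λ.λ.1) (λ.λ.1)) ((λ.λ.1 0) (λ.λ.1 0)), not yet normal

Derivation:
  start: (λ.λ.(λ.0 2 ((λ.λ.1 0) (λ.λ.1 0))) (λ.(λ.3) (2 2))) (λ.λ.1)
  step 1: λ.(λ.0 (λ.λ.1) ((λ.λ.1 0) (λ.λ.1 0))) (λ.(λ.λ.λ.1) ((λ.λ.1) (λ.λ.1)))
  step 2: λ.(λ.(λ.λ.λ.1) ((λ.λ.1) (λ.λ.1))) (λ.λ.1) ((λ.λ.1 0) (λ.λ.1 0))
  step 3: λ.(λ.λ.λ.1) ((λ.λ.1) (λ.λ.1)) ((λ.λ.1 0) (λ.λ.1 0))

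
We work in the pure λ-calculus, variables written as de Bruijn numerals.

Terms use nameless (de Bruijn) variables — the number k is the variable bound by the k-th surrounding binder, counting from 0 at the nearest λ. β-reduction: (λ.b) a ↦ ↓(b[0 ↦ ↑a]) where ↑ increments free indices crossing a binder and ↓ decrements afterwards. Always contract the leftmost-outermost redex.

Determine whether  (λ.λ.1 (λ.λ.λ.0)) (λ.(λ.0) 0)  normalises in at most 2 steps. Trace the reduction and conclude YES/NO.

  start: (λ.λ.1 (λ.λ.λ.0)) (λ.(λ.0) 0)
  →1  λ.(λ.(λ.0) 0) (λ.λ.λ.0)
  →2  λ.(λ.0) (λ.λ.λ.0)

Answer: NO — after 2 steps the term is λ.(λ.0) (λ.λ.λ.0), not yet normal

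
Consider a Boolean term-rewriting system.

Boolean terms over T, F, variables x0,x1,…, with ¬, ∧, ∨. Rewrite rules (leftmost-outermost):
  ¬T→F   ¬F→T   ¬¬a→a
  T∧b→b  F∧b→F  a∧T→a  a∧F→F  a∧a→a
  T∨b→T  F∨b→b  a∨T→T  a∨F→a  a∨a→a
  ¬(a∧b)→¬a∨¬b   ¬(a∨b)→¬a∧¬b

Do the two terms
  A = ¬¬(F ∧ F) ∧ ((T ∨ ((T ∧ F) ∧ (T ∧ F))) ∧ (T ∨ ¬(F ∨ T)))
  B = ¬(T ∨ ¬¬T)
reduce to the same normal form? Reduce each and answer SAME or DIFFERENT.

Answer: SAME — A ⇓ F, B ⇓ F

Derivation:
Term A:
  start: ¬¬(F ∧ F) ∧ ((T ∨ ((T ∧ F) ∧ (T ∧ F))) ∧ (T ∨ ¬(F ∨ T)))
  step 1: (F ∧ F) ∧ ((T ∨ ((T ∧ F) ∧ (T ∧ F))) ∧ (T ∨ ¬(F ∨ T)))
  step 2: F ∧ ((T ∨ ((T ∧ F) ∧ (T ∧ F))) ∧ (T ∨ ¬(F ∨ T)))
  step 3: F

Term B:
  start: ¬(T ∨ ¬¬T)
  step 1: ¬T ∧ ¬¬¬T
  step 2: F ∧ ¬¬¬T
  step 3: F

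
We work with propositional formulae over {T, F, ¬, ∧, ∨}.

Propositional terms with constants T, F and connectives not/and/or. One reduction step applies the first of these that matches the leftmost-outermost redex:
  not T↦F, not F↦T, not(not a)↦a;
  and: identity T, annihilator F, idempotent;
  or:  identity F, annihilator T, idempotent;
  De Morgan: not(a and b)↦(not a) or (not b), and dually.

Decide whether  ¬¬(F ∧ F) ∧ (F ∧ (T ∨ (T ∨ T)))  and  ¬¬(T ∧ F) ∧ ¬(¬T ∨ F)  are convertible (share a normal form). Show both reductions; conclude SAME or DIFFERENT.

Answer: SAME — A ⇓ F, B ⇓ F

Working:
Term A:
  start: ¬¬(F ∧ F) ∧ (F ∧ (T ∨ (T ∨ T)))
  [1] (F ∧ F) ∧ (F ∧ (T ∨ (T ∨ T)))
  [2] F ∧ (F ∧ (T ∨ (T ∨ T)))
  [3] F

Term B:
  start: ¬¬(T ∧ F) ∧ ¬(¬T ∨ F)
  [1] (T ∧ F) ∧ ¬(¬T ∨ F)
  [2] F ∧ ¬(¬T ∨ F)
  [3] F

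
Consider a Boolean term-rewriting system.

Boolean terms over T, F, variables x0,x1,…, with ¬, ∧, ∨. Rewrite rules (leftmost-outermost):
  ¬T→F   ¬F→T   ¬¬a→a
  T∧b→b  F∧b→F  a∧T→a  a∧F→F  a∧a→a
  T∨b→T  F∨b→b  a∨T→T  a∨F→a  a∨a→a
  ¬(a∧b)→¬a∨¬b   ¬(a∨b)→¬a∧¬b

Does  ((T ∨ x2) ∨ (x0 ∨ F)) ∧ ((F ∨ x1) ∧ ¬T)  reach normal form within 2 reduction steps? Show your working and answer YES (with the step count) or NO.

Answer: NO — after 2 steps the term is T ∧ ((F ∨ x1) ∧ ¬T), not yet normal

Reduction:
  start: ((T ∨ x2) ∨ (x0 ∨ F)) ∧ ((F ∨ x1) ∧ ¬T)
  step 1: (T ∨ (x0 ∨ F)) ∧ ((F ∨ x1) ∧ ¬T)
  step 2: T ∧ ((F ∨ x1) ∧ ¬T)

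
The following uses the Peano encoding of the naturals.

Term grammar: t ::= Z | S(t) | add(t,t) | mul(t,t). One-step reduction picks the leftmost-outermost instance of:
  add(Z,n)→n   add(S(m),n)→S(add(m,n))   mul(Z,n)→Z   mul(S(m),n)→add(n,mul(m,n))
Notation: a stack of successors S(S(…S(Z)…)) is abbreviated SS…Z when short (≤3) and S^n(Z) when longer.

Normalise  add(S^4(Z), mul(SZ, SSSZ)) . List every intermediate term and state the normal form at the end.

  start: add(S^4(Z), mul(SZ, SSSZ))
  [1] S(add(SSSZ, mul(SZ, SSSZ)))
  [2] S(S(add(SSZ, mul(SZ, SSSZ))))
  [3] S(S(S(add(SZ, mul(SZ, SSSZ)))))
  [4] S(S(S(S(add(Z, mul(SZ, SSSZ))))))
  [5] S(S(S(S(mul(SZ, SSSZ)))))
  [6] S(S(S(S(add(SSSZ, mul(Z, SSSZ))))))
  [7] S(S(S(S(S(add(SSZ, mul(Z, SSSZ)))))))
  [8] S(S(S(S(S(S(add(SZ, mul(Z, SSSZ))))))))
  [9] S(S(S(S(S(S(S(add(Z, mul(Z, SSSZ)))))))))
  [10] S(S(S(S(S(S(S(mul(Z, SSSZ))))))))
  [11] S^7(Z)

Answer: normal form = S^7(Z)  (in 11 steps)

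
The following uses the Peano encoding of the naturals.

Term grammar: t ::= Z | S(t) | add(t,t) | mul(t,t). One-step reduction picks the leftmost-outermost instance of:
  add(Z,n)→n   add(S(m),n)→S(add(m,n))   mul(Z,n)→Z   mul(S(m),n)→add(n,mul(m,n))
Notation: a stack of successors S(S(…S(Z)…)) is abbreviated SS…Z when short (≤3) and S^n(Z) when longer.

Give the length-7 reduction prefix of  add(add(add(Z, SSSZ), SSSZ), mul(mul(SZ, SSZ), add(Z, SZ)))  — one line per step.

  start: add(add(add(Z, SSSZ), SSSZ), mul(mul(SZ, SSZ), add(Z, SZ)))
  [1] add(add(SSSZ, SSSZ), mul(mul(SZ, SSZ), add(Z, SZ)))
  [2] add(S(add(SSZ, SSSZ)), mul(mul(SZ, SSZ), add(Z, SZ)))
  [3] S(add(add(SSZ, SSSZ), mul(mul(SZ, SSZ), add(Z, SZ))))
  [4] S(add(S(add(SZ, SSSZ)), mul(mul(SZ, SSZ), add(Z, SZ))))
  [5] S(S(add(add(SZ, SSSZ), mul(mul(SZ, SSZ), add(Z, SZ)))))
  [6] S(S(add(S(add(Z, SSSZ)), mul(mul(SZ, SSZ), add(Z, SZ)))))
  [7] S(S(S(add(add(Z, SSSZ), mul(mul(SZ, SSZ), add(Z, SZ))))))

Answer: after 7 steps: S(S(S(add(add(Z, SSSZ), mul(mul(SZ, SSZ), add(Z, SZ))))))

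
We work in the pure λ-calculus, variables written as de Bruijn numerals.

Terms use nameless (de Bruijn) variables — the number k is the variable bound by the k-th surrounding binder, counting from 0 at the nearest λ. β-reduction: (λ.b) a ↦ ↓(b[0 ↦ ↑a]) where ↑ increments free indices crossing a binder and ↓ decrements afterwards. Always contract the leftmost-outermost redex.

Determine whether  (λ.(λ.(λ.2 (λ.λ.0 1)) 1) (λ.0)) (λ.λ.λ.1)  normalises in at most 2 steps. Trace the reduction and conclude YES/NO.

Answer: NO — after 2 steps the term is (λ.(λ.λ.λ.1) (λ.λ.0 1)) (λ.λ.λ.1), not yet normal

Working:
  start: (λ.(λ.(λ.2 (λ.λ.0 1)) 1) (λ.0)) (λ.λ.λ.1)
  [1] (λ.(λ.(λ.λ.λ.1) (λ.λ.0 1)) (λ.λ.λ.1)) (λ.0)
  [2] (λ.(λ.λ.λ.1) (λ.λ.0 1)) (λ.λ.λ.1)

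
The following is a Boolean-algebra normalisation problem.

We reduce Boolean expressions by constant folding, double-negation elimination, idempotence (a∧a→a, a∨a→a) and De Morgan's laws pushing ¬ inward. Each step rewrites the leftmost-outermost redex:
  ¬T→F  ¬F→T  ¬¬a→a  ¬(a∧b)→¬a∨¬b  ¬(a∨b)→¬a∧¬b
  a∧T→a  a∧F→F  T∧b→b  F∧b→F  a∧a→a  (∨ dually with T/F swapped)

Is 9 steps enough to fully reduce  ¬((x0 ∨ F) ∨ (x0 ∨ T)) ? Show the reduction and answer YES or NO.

Answer: YES — reaches normal form F in 8 ≤ 9 steps

Working:
  start: ¬((x0 ∨ F) ∨ (x0 ∨ T))
  →1  ¬(x0 ∨ F) ∧ ¬(x0 ∨ T)
  →2  (¬x0 ∧ ¬F) ∧ ¬(x0 ∨ T)
  →3  (¬x0 ∧ T) ∧ ¬(x0 ∨ T)
  →4  ¬x0 ∧ ¬(x0 ∨ T)
  →5  ¬x0 ∧ (¬x0 ∧ ¬T)
  →6  ¬x0 ∧ (¬x0 ∧ F)
  →7  ¬x0 ∧ F
  →8  F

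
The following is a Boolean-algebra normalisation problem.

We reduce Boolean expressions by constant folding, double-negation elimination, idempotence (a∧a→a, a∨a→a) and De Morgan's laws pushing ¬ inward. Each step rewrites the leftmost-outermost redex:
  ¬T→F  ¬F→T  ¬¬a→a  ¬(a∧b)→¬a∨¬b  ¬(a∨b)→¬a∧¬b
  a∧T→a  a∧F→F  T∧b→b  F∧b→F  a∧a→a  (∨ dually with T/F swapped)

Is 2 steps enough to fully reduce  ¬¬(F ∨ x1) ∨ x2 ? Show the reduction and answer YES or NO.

Answer: YES — reaches normal form x1 ∨ x2 in 2 ≤ 2 steps

Derivation:
  start: ¬¬(F ∨ x1) ∨ x2
  [1] (F ∨ x1) ∨ x2
  [2] x1 ∨ x2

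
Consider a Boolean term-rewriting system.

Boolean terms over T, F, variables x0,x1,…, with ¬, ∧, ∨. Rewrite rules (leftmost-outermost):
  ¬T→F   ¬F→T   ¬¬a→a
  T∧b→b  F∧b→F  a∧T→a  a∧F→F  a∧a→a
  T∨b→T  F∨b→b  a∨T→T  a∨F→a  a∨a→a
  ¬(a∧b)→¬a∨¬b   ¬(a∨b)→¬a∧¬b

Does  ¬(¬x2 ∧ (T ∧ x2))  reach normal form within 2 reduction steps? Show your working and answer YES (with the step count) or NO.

  start: ¬(¬x2 ∧ (T ∧ x2))
  →1  ¬¬x2 ∨ ¬(T ∧ x2)
  →2  x2 ∨ ¬(T ∧ x2)

Answer: NO — after 2 steps the term is x2 ∨ ¬(T ∧ x2), not yet normal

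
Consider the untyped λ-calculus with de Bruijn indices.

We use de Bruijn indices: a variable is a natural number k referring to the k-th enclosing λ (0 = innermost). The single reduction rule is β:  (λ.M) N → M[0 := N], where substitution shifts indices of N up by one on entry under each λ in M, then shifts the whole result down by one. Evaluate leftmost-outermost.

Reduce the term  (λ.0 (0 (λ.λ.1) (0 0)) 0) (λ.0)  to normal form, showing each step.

Answer: normal form = λ.0  (in 6 steps)

Reduction:
  start: (λ.0 (0 (λ.λ.1) (0 0)) 0) (λ.0)
  step 1: (λ.0) ((λ.0) (λ.λ.1) ((λ.0) (λ.0))) (λ.0)
  step 2: (λ.0) (λ.λ.1) ((λ.0) (λ.0)) (λ.0)
  step 3: (λ.λ.1) ((λ.0) (λ.0)) (λ.0)
  step 4: (λ.(λ.0) (λ.0)) (λ.0)
  step 5: (λ.0) (λ.0)
  step 6: λ.0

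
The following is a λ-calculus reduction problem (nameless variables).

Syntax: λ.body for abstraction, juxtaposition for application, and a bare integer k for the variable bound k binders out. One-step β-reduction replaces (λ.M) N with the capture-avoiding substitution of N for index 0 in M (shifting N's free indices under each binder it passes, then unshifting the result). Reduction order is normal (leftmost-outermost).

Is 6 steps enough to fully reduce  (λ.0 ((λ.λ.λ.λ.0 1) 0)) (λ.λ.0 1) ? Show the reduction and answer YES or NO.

Answer: YES — reaches normal form λ.0 (λ.λ.λ.0 1) in 3 ≤ 6 steps

Reduction:
  start: (λ.0 ((λ.λ.λ.λ.0 1) 0)) (λ.λ.0 1)
  →1  (λ.λ.0 1) ((λ.λ.λ.λ.0 1) (λ.λ.0 1))
  →2  λ.0 ((λ.λ.λ.λ.0 1) (λ.λ.0 1))
  →3  λ.0 (λ.λ.λ.0 1)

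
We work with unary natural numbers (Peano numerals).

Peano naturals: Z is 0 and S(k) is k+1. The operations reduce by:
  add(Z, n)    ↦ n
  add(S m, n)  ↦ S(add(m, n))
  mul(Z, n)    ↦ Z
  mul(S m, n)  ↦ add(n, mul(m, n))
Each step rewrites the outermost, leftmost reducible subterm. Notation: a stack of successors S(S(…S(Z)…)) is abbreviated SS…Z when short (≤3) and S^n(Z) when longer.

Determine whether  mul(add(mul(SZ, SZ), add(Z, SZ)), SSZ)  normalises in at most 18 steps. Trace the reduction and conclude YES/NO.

Answer: YES — reaches normal form S^4(Z) in 16 ≤ 18 steps

Derivation:
  start: mul(add(mul(SZ, SZ), add(Z, SZ)), SSZ)
  step 1: mul(add(add(SZ, mul(Z, SZ)), add(Z, SZ)), SSZ)
  step 2: mul(add(S(add(Z, mul(Z, SZ))), add(Z, SZ)), SSZ)
  step 3: mul(S(add(add(Z, mul(Z, SZ)), add(Z, SZ))), SSZ)
  step 4: add(SSZ, mul(add(add(Z, mul(Z, SZ)), add(Z, SZ)), SSZ))
  step 5: S(add(SZ, mul(add(add(Z, mul(Z, SZ)), add(Z, SZ)), SSZ)))
  step 6: S(S(add(Z, mul(add(add(Z, mul(Z, SZ)), add(Z, SZ)), SSZ))))
  step 7: S(S(mul(add(add(Z, mul(Z, SZ)), add(Z, SZ)), SSZ)))
  step 8: S(S(mul(add(mul(Z, SZ), add(Z, SZ)), SSZ)))
  step 9: S(S(mul(add(Z, add(Z, SZ)), SSZ)))
  step 10: S(S(mul(add(Z, SZ), SSZ)))
  step 11: S(S(mul(SZ, SSZ)))
  step 12: S(S(add(SSZ, mul(Z, SSZ))))
  step 13: S(S(S(add(SZ, mul(Z, SSZ)))))
  step 14: S(S(S(S(add(Z, mul(Z, SSZ))))))
  step 15: S(S(S(S(mul(Z, SSZ)))))
  step 16: S^4(Z)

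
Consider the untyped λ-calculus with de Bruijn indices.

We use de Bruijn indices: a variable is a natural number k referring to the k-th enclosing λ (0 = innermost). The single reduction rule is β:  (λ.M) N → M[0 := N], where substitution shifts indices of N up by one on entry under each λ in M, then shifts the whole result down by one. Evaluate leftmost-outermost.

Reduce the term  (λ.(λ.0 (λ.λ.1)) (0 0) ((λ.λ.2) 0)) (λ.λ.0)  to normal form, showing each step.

Answer: normal form = λ.λ.λ.λ.0  (in 6 steps)

Working:
  start: (λ.(λ.0 (λ.λ.1)) (0 0) ((λ.λ.2) 0)) (λ.λ.0)
  →1  (λ.0 (λ.λ.1)) ((λ.λ.0) (λ.λ.0)) ((λ.λ.λ.λ.0) (λ.λ.0))
  →2  (λ.λ.0) (λ.λ.0) (λ.λ.1) ((λ.λ.λ.λ.0) (λ.λ.0))
  →3  (λ.0) (λ.λ.1) ((λ.λ.λ.λ.0) (λ.λ.0))
  →4  (λ.λ.1) ((λ.λ.λ.λ.0) (λ.λ.0))
  →5  λ.(λ.λ.λ.λ.0) (λ.λ.0)
  →6  λ.λ.λ.λ.0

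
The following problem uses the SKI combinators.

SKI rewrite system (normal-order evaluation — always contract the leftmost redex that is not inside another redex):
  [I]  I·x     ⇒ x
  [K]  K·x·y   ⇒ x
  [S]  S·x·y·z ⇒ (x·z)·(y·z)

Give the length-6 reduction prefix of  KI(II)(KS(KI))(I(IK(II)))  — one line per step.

  start: KI(II)(KS(KI))(I(IK(II)))
  →1  I(KS(KI))(I(IK(II)))
  →2  KS(KI)(I(IK(II)))
  →3  S(I(IK(II)))
  →4  S(IK(II))
  →5  S(K(II))
  →6  S(KI)

Answer: after 6 steps: S(KI)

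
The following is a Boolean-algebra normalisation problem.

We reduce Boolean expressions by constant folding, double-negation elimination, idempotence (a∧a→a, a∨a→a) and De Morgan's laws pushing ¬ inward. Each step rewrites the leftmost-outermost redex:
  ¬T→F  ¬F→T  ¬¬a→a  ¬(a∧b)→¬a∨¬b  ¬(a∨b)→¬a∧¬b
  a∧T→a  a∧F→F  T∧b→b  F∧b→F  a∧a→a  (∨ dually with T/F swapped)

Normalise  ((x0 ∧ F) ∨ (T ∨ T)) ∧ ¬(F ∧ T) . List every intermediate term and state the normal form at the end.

  start: ((x0 ∧ F) ∨ (T ∨ T)) ∧ ¬(F ∧ T)
  →1  (F ∨ (T ∨ T)) ∧ ¬(F ∧ T)
  →2  (T ∨ T) ∧ ¬(F ∧ T)
  →3  T ∧ ¬(F ∧ T)
  →4  ¬(F ∧ T)
  →5  ¬F ∨ ¬T
  →6  T ∨ ¬T
  →7  T

Answer: normal form = T  (in 7 steps)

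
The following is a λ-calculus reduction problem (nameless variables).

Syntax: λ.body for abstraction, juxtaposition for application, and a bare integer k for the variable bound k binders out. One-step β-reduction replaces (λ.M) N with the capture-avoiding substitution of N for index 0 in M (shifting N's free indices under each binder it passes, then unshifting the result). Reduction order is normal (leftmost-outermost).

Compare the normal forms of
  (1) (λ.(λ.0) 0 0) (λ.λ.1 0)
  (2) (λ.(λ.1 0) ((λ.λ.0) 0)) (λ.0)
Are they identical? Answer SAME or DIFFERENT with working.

Term A:
  start: (λ.(λ.0) 0 0) (λ.λ.1 0)
  →1  (λ.0) (λ.λ.1 0) (λ.λ.1 0)
  →2  (λ.λ.1 0) (λ.λ.1 0)
  →3  λ.(λ.λ.1 0) 0
  →4  λ.λ.1 0

Term B:
  start: (λ.(λ.1 0) ((λ.λ.0) 0)) (λ.0)
  →1  (λ.(λ.0) 0) ((λ.λ.0) (λ.0))
  →2  (λ.0) ((λ.λ.0) (λ.0))
  →3  (λ.λ.0) (λ.0)
  →4  λ.0

Answer: DIFFERENT — A ⇓ λ.λ.1 0, B ⇓ λ.0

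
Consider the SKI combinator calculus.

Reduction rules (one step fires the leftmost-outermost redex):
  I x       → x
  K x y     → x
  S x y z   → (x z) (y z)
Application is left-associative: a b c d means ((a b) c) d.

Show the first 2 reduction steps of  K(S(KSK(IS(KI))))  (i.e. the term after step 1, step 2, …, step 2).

  start: K(S(KSK(IS(KI))))
  →1  K(S(S(IS(KI))))
  →2  K(S(S(S(KI))))

Answer: after 2 steps: K(S(S(S(KI))))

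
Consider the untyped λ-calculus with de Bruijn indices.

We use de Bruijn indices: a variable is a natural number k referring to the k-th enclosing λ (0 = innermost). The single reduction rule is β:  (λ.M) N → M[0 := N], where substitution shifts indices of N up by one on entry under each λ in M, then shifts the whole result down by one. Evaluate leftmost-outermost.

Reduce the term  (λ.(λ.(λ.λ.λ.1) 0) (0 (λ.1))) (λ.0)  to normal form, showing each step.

  start: (λ.(λ.(λ.λ.λ.1) 0) (0 (λ.1))) (λ.0)
  [1] (λ.(λ.λ.λ.1) 0) ((λ.0) (λ.λ.0))
  [2] (λ.λ.λ.1) ((λ.0) (λ.λ.0))
  [3] λ.λ.1

Answer: normal form = λ.λ.1  (in 3 steps)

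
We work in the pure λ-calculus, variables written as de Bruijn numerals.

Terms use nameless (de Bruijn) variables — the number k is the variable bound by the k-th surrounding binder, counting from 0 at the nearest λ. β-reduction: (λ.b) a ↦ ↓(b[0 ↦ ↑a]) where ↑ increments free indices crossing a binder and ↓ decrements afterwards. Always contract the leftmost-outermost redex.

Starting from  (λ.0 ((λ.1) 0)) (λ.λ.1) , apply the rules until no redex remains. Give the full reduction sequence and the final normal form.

Answer: normal form = λ.λ.λ.1  (in 3 steps)

Reduction:
  start: (λ.0 ((λ.1) 0)) (λ.λ.1)
  →1  (λ.λ.1) ((λ.λ.λ.1) (λ.λ.1))
  →2  λ.(λ.λ.λ.1) (λ.λ.1)
  →3  λ.λ.λ.1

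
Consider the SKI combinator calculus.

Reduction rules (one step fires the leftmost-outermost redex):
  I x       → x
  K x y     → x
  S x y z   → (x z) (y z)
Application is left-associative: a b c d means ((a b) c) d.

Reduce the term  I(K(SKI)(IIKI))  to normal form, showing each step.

Answer: normal form = SKI  (in 2 steps)

Derivation:
  start: I(K(SKI)(IIKI))
  step 1: K(SKI)(IIKI)
  step 2: SKI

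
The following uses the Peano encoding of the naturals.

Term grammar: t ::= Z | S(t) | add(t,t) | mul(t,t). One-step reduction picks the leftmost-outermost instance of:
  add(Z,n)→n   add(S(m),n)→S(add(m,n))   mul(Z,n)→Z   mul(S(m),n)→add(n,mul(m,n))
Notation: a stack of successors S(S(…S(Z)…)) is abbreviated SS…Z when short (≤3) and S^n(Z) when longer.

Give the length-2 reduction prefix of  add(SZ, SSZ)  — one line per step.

  start: add(SZ, SSZ)
  step 1: S(add(Z, SSZ))
  step 2: SSSZ

Answer: after 2 steps: SSSZ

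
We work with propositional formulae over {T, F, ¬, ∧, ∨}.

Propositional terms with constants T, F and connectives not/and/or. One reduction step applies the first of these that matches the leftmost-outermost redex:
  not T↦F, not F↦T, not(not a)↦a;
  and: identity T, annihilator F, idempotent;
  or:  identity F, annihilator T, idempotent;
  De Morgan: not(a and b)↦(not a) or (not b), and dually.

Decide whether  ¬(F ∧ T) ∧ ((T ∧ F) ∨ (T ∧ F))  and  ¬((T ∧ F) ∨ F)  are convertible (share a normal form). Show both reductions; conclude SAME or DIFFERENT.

Term A:
  start: ¬(F ∧ T) ∧ ((T ∧ F) ∨ (T ∧ F))
  →1  (¬F ∨ ¬T) ∧ ((T ∧ F) ∨ (T ∧ F))
  →2  (T ∨ ¬T) ∧ ((T ∧ F) ∨ (T ∧ F))
  →3  T ∧ ((T ∧ F) ∨ (T ∧ F))
  →4  (T ∧ F) ∨ (T ∧ F)
  →5  T ∧ F
  →6  F

Term B:
  start: ¬((T ∧ F) ∨ F)
  →1  ¬(T ∧ F) ∧ ¬F
  →2  (¬T ∨ ¬F) ∧ ¬F
  →3  (F ∨ ¬F) ∧ ¬F
  →4  ¬F ∧ ¬F
  →5  ¬F
  →6  T

Answer: DIFFERENT — A ⇓ F, B ⇓ T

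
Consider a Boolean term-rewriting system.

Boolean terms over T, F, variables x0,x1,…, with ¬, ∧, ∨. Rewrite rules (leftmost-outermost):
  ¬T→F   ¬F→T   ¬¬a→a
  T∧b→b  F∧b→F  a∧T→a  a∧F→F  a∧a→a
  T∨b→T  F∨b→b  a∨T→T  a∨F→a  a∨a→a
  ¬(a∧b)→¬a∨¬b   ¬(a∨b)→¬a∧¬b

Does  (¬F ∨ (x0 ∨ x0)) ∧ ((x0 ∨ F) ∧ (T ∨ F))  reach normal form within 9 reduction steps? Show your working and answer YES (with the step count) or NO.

  start: (¬F ∨ (x0 ∨ x0)) ∧ ((x0 ∨ F) ∧ (T ∨ F))
  [1] (T ∨ (x0 ∨ x0)) ∧ ((x0 ∨ F) ∧ (T ∨ F))
  [2] T ∧ ((x0 ∨ F) ∧ (T ∨ F))
  [3] (x0 ∨ F) ∧ (T ∨ F)
  [4] x0 ∧ (T ∨ F)
  [5] x0 ∧ T
  [6] x0

Answer: YES — reaches normal form x0 in 6 ≤ 9 steps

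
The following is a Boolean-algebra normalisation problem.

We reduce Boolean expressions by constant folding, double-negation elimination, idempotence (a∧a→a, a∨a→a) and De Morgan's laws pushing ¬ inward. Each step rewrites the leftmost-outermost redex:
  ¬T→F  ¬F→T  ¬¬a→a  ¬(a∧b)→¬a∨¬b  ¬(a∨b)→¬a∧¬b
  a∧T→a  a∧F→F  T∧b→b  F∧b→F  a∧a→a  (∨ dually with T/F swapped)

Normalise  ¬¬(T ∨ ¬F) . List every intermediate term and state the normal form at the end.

Answer: normal form = T  (in 2 steps)

Derivation:
  start: ¬¬(T ∨ ¬F)
  [1] T ∨ ¬F
  [2] T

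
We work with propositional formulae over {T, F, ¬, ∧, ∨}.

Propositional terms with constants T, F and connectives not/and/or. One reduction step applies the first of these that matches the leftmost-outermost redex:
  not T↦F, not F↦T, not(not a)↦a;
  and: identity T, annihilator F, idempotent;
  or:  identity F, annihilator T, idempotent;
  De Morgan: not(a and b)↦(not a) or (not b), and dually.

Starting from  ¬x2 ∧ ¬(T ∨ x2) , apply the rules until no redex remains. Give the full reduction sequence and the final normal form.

Answer: normal form = F  (in 4 steps)

Working:
  start: ¬x2 ∧ ¬(T ∨ x2)
  [1] ¬x2 ∧ (¬T ∧ ¬x2)
  [2] ¬x2 ∧ (F ∧ ¬x2)
  [3] ¬x2 ∧ F
  [4] F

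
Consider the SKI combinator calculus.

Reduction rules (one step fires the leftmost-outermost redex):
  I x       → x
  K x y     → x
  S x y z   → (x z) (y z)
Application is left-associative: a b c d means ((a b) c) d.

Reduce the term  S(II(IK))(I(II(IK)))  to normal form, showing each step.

Answer: normal form = SKK  (in 7 steps)

Working:
  start: S(II(IK))(I(II(IK)))
  →1  S(I(IK))(I(II(IK)))
  →2  S(IK)(I(II(IK)))
  →3  SK(I(II(IK)))
  →4  SK(II(IK))
  →5  SK(I(IK))
  →6  SK(IK)
  →7  SKK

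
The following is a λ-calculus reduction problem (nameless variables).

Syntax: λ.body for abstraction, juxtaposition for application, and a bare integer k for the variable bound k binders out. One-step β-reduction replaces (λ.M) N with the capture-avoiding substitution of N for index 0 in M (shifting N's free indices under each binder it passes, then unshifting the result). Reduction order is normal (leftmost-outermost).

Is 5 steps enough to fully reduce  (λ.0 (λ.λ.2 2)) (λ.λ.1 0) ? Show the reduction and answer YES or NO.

  start: (λ.0 (λ.λ.2 2)) (λ.λ.1 0)
  step 1: (λ.λ.1 0) (λ.λ.(λ.λ.1 0) (λ.λ.1 0))
  step 2: λ.(λ.λ.(λ.λ.1 0) (λ.λ.1 0)) 0
  step 3: λ.λ.(λ.λ.1 0) (λ.λ.1 0)
  step 4: λ.λ.λ.(λ.λ.1 0) 0
  step 5: λ.λ.λ.λ.1 0

Answer: YES — reaches normal form λ.λ.λ.λ.1 0 in 5 ≤ 5 steps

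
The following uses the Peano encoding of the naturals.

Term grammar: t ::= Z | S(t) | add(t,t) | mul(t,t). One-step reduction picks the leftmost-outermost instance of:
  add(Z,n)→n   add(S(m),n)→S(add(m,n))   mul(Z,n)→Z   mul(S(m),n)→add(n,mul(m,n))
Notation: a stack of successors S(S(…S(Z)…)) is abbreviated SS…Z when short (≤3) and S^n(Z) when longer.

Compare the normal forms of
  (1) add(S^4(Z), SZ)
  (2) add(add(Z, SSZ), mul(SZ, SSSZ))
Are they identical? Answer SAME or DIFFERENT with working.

Term A:
  start: add(S^4(Z), SZ)
  →1  S(add(SSSZ, SZ))
  →2  S(S(add(SSZ, SZ)))
  →3  S(S(S(add(SZ, SZ))))
  →4  S(S(S(S(add(Z, SZ)))))
  →5  S^5(Z)

Term B:
  start: add(add(Z, SSZ), mul(SZ, SSSZ))
  →1  add(SSZ, mul(SZ, SSSZ))
  →2  S(add(SZ, mul(SZ, SSSZ)))
  →3  S(S(add(Z, mul(SZ, SSSZ))))
  →4  S(S(mul(SZ, SSSZ)))
  →5  S(S(add(SSSZ, mul(Z, SSSZ))))
  →6  S(S(S(add(SSZ, mul(Z, SSSZ)))))
  →7  S(S(S(S(add(SZ, mul(Z, SSSZ))))))
  →8  S(S(S(S(S(add(Z, mul(Z, SSSZ)))))))
  →9  S(S(S(S(S(mul(Z, SSSZ))))))
  →10  S^5(Z)

Answer: SAME — A ⇓ S^5(Z), B ⇓ S^5(Z)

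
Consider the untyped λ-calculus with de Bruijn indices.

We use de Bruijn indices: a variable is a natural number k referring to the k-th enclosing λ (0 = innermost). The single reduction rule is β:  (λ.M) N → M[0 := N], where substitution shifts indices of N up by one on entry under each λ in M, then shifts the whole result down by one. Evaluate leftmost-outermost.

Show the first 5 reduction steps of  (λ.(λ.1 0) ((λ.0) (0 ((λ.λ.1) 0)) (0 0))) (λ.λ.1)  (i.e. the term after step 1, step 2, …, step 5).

Answer: after 5 steps: λ.(λ.(λ.λ.1) (λ.λ.1)) ((λ.λ.1) (λ.λ.1))

Reduction:
  start: (λ.(λ.1 0) ((λ.0) (0 ((λ.λ.1) 0)) (0 0))) (λ.λ.1)
  step 1: (λ.(λ.λ.1) 0) ((λ.0) ((λ.λ.1) ((λ.λ.1) (λ.λ.1))) ((λ.λ.1) (λ.λ.1)))
  step 2: (λ.λ.1) ((λ.0) ((λ.λ.1) ((λ.λ.1) (λ.λ.1))) ((λ.λ.1) (λ.λ.1)))
  step 3: λ.(λ.0) ((λ.λ.1) ((λ.λ.1) (λ.λ.1))) ((λ.λ.1) (λ.λ.1))
  step 4: λ.(λ.λ.1) ((λ.λ.1) (λ.λ.1)) ((λ.λ.1) (λ.λ.1))
  step 5: λ.(λ.(λ.λ.1) (λ.λ.1)) ((λ.λ.1) (λ.λ.1))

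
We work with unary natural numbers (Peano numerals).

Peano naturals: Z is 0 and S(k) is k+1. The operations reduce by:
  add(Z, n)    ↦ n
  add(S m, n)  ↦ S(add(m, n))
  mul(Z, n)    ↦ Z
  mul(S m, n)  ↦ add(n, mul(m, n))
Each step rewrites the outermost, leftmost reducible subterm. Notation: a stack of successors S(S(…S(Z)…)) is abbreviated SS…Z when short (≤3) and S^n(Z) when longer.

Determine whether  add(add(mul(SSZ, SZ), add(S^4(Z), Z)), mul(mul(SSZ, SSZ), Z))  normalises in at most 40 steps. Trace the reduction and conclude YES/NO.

  start: add(add(mul(SSZ, SZ), add(S^4(Z), Z)), mul(mul(SSZ, SSZ), Z))
  →1  add(add(add(SZ, mul(SZ, SZ)), add(S^4(Z), Z)), mul(mul(SSZ, SSZ), Z))
  →2  add(add(S(add(Z, mul(SZ, SZ))), add(S^4(Z), Z)), mul(mul(SSZ, SSZ), Z))
  →3  add(S(add(add(Z, mul(SZ, SZ)), add(S^4(Z), Z))), mul(mul(SSZ, SSZ), Z))
  →4  S(add(add(add(Z, mul(SZ, SZ)), add(S^4(Z), Z)), mul(mul(SSZ, SSZ), Z)))
  →5  S(add(add(mul(SZ, SZ), add(S^4(Z), Z)), mul(mul(SSZ, SSZ), Z)))
  →6  S(add(add(add(SZ, mul(Z, SZ)), add(S^4(Z), Z)), mul(mul(SSZ, SSZ), Z)))
  →7  S(add(add(S(add(Z, mul(Z, SZ))), add(S^4(Z), Z)), mul(mul(SSZ, SSZ), Z)))
  →8  S(add(S(add(add(Z, mul(Z, SZ)), add(S^4(Z), Z))), mul(mul(SSZ, SSZ), Z)))
  →9  S(S(add(add(add(Z, mul(Z, SZ)), add(S^4(Z), Z)), mul(mul(SSZ, SSZ), Z))))
  →10  S(S(add(add(mul(Z, SZ), add(S^4(Z), Z)), mul(mul(SSZ, SSZ), Z))))
  →11  S(S(add(add(Z, add(S^4(Z), Z)), mul(mul(SSZ, SSZ), Z))))
  →12  S(S(add(add(S^4(Z), Z), mul(mul(SSZ, SSZ), Z))))
  →13  S(S(add(S(add(SSSZ, Z)), mul(mul(SSZ, SSZ), Z))))
  →14  S(S(S(add(add(SSSZ, Z), mul(mul(SSZ, SSZ), Z)))))
  →15  S(S(S(add(S(add(SSZ, Z)), mul(mul(SSZ, SSZ), Z)))))
  →16  S(S(S(S(add(add(SSZ, Z), mul(mul(SSZ, SSZ), Z))))))
  →17  S(S(S(S(add(S(add(SZ, Z)), mul(mul(SSZ, SSZ), Z))))))
  →18  S(S(S(S(S(add(add(SZ, Z), mul(mul(SSZ, SSZ), Z)))))))
  →19  S(S(S(S(S(add(S(add(Z, Z)), mul(mul(SSZ, SSZ), Z)))))))
  →20  S(S(S(S(S(S(add(add(Z, Z), mul(mul(SSZ, SSZ), Z))))))))
  →21  S(S(S(S(S(S(add(Z, mul(mul(SSZ, SSZ), Z))))))))
  →22  S(S(S(S(S(S(mul(mul(SSZ, SSZ), Z)))))))
  →23  S(S(S(S(S(S(mul(add(SSZ, mul(SZ, SSZ)), Z)))))))
  →24  S(S(S(S(S(S(mul(S(add(SZ, mul(SZ, SSZ))), Z)))))))
  →25  S(S(S(S(S(S(add(Z, mul(add(SZ, mul(SZ, SSZ)), Z))))))))
  →26  S(S(S(S(S(S(mul(add(SZ, mul(SZ, SSZ)), Z)))))))
  →27  S(S(S(S(S(S(mul(S(add(Z, mul(SZ, SSZ))), Z)))))))
  →28  S(S(S(S(S(S(add(Z, mul(add(Z, mul(SZ, SSZ)), Z))))))))
  →29  S(S(S(S(S(S(mul(add(Z, mul(SZ, SSZ)), Z)))))))
  →30  S(S(S(S(S(S(mul(mul(SZ, SSZ), Z)))))))
  →31  S(S(S(S(S(S(mul(add(SSZ, mul(Z, SSZ)), Z)))))))
  →32  S(S(S(S(S(S(mul(S(add(SZ, mul(Z, SSZ))), Z)))))))
  →33  S(S(S(S(S(S(add(Z, mul(add(SZ, mul(Z, SSZ)), Z))))))))
  →34  S(S(S(S(S(S(mul(add(SZ, mul(Z, SSZ)), Z)))))))
  →35  S(S(S(S(S(S(mul(S(add(Z, mul(Z, SSZ))), Z)))))))
  →36  S(S(S(S(S(S(add(Z, mul(add(Z, mul(Z, SSZ)), Z))))))))
  →37  S(S(S(S(S(S(mul(add(Z, mul(Z, SSZ)), Z)))))))
  →38  S(S(S(S(S(S(mul(mul(Z, SSZ), Z)))))))
  →39  S(S(S(S(S(S(mul(Z, Z)))))))
  →40  S^6(Z)

Answer: YES — reaches normal form S^6(Z) in 40 ≤ 40 steps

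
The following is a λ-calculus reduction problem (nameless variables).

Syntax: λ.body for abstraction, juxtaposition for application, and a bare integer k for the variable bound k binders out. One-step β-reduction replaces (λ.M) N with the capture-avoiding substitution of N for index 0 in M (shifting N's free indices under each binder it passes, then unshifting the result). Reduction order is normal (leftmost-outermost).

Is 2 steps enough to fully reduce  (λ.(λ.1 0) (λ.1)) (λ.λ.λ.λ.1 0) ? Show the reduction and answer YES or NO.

  start: (λ.(λ.1 0) (λ.1)) (λ.λ.λ.λ.1 0)
  →1  (λ.(λ.λ.λ.λ.1 0) 0) (λ.λ.λ.λ.λ.1 0)
  →2  (λ.λ.λ.λ.1 0) (λ.λ.λ.λ.λ.1 0)

Answer: NO — after 2 steps the term is (λ.λ.λ.λ.1 0) (λ.λ.λ.λ.λ.1 0), not yet normal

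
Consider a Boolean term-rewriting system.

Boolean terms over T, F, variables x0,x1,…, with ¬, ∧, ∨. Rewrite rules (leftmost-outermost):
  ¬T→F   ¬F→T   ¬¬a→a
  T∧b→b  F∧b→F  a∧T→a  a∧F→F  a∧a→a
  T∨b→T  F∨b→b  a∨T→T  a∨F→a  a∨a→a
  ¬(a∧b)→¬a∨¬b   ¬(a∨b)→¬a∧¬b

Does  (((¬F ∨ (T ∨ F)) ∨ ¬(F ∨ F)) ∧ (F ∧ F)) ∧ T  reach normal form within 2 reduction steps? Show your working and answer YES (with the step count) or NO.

Answer: NO — after 2 steps the term is ((T ∨ (T ∨ F)) ∨ ¬(F ∨ F)) ∧ (F ∧ F), not yet normal

Derivation:
  start: (((¬F ∨ (T ∨ F)) ∨ ¬(F ∨ F)) ∧ (F ∧ F)) ∧ T
  step 1: ((¬F ∨ (T ∨ F)) ∨ ¬(F ∨ F)) ∧ (F ∧ F)
  step 2: ((T ∨ (T ∨ F)) ∨ ¬(F ∨ F)) ∧ (F ∧ F)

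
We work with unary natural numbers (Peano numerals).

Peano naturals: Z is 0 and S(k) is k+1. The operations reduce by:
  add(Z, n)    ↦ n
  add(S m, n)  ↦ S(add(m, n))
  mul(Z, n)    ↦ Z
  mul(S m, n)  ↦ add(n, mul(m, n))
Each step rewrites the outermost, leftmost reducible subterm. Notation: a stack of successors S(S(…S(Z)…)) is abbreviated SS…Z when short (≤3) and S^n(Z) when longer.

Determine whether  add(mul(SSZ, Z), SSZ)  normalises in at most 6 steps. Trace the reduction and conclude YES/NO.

  start: add(mul(SSZ, Z), SSZ)
  →1  add(add(Z, mul(SZ, Z)), SSZ)
  →2  add(mul(SZ, Z), SSZ)
  →3  add(add(Z, mul(Z, Z)), SSZ)
  →4  add(mul(Z, Z), SSZ)
  →5  add(Z, SSZ)
  →6  SSZ

Answer: YES — reaches normal form SSZ in 6 ≤ 6 steps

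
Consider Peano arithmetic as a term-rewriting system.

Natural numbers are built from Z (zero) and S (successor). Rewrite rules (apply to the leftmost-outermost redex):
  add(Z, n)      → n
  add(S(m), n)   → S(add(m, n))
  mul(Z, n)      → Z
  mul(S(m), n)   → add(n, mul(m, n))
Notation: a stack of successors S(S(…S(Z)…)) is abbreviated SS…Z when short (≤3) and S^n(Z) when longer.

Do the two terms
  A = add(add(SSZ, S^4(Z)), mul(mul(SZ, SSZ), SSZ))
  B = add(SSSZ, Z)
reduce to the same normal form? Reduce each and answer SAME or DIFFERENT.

Answer: DIFFERENT — A ⇓ S^10(Z), B ⇓ SSSZ

Working:
Term A:
  start: add(add(SSZ, S^4(Z)), mul(mul(SZ, SSZ), SSZ))
  step 1: add(S(add(SZ, S^4(Z))), mul(mul(SZ, SSZ), SSZ))
  step 2: S(add(add(SZ, S^4(Z)), mul(mul(SZ, SSZ), SSZ)))
  step 3: S(add(S(add(Z, S^4(Z))), mul(mul(SZ, SSZ), SSZ)))
  step 4: S(S(add(add(Z, S^4(Z)), mul(mul(SZ, SSZ), SSZ))))
  step 5: S(S(add(S^4(Z), mul(mul(SZ, SSZ), SSZ))))
  step 6: S(S(S(add(SSSZ, mul(mul(SZ, SSZ), SSZ)))))
  step 7: S(S(S(S(add(SSZ, mul(mul(SZ, SSZ), SSZ))))))
  step 8: S(S(S(S(S(add(SZ, mul(mul(SZ, SSZ), SSZ)))))))
  step 9: S(S(S(S(S(S(add(Z, mul(mul(SZ, SSZ), SSZ))))))))
  step 10: S(S(S(S(S(S(mul(mul(SZ, SSZ), SSZ)))))))
  step 11: S(S(S(S(S(S(mul(add(SSZ, mul(Z, SSZ)), SSZ)))))))
  step 12: S(S(S(S(S(S(mul(S(add(SZ, mul(Z, SSZ))), SSZ)))))))
  step 13: S(S(S(S(S(S(add(SSZ, mul(add(SZ, mul(Z, SSZ)), SSZ))))))))
  step 14: S(S(S(S(S(S(S(add(SZ, mul(add(SZ, mul(Z, SSZ)), SSZ)))))))))
  step 15: S(S(S(S(S(S(S(S(add(Z, mul(add(SZ, mul(Z, SSZ)), SSZ))))))))))
  step 16: S(S(S(S(S(S(S(S(mul(add(SZ, mul(Z, SSZ)), SSZ)))))))))
  step 17: S(S(S(S(S(S(S(S(mul(S(add(Z, mul(Z, SSZ))), SSZ)))))))))
  step 18: S(S(S(S(S(S(S(S(add(SSZ, mul(add(Z, mul(Z, SSZ)), SSZ))))))))))
  step 19: S(S(S(S(S(S(S(S(S(add(SZ, mul(add(Z, mul(Z, SSZ)), SSZ)))))))))))
  step 20: S(S(S(S(S(S(S(S(S(S(add(Z, mul(add(Z, mul(Z, SSZ)), SSZ))))))))))))
  step 21: S(S(S(S(S(S(S(S(S(S(mul(add(Z, mul(Z, SSZ)), SSZ)))))))))))
  step 22: S(S(S(S(S(S(S(S(S(S(mul(mul(Z, SSZ), SSZ)))))))))))
  step 23: S(S(S(S(S(S(S(S(S(S(mul(Z, SSZ)))))))))))
  step 24: S^10(Z)

Term B:
  start: add(SSSZ, Z)
  step 1: S(add(SSZ, Z))
  step 2: S(S(add(SZ, Z)))
  step 3: S(S(S(add(Z, Z))))
  step 4: SSSZ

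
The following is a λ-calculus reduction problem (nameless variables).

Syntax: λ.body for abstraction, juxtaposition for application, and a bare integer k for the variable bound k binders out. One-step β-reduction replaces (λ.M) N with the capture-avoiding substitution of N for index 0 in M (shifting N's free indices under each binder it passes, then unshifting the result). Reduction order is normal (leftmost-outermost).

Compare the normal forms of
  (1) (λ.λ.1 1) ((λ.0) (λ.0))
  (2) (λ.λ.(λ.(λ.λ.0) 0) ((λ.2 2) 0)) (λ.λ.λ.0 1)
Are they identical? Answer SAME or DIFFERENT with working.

Term A:
  start: (λ.λ.1 1) ((λ.0) (λ.0))
  step 1: λ.(λ.0) (λ.0) ((λ.0) (λ.0))
  step 2: λ.(λ.0) ((λ.0) (λ.0))
  step 3: λ.(λ.0) (λ.0)
  step 4: λ.λ.0

Term B:
  start: (λ.λ.(λ.(λ.λ.0) 0) ((λ.2 2) 0)) (λ.λ.λ.0 1)
  step 1: λ.(λ.(λ.λ.0) 0) ((λ.(λ.λ.λ.0 1) (λ.λ.λ.0 1)) 0)
  step 2: λ.(λ.λ.0) ((λ.(λ.λ.λ.0 1) (λ.λ.λ.0 1)) 0)
  step 3: λ.λ.0

Answer: SAME — A ⇓ λ.λ.0, B ⇓ λ.λ.0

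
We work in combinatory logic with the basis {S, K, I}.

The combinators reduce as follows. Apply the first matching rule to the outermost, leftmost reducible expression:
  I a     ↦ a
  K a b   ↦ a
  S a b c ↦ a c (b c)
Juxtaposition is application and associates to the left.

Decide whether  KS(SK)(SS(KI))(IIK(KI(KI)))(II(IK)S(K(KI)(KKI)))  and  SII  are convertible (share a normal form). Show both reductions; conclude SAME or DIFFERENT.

Term A:
  start: KS(SK)(SS(KI))(IIK(KI(KI)))(II(IK)S(K(KI)(KKI)))
  →1  S(SS(KI))(IIK(KI(KI)))(II(IK)S(K(KI)(KKI)))
  →2  SS(KI)(II(IK)S(K(KI)(KKI)))(IIK(KI(KI))(II(IK)S(K(KI)(KKI))))
  →3  S(II(IK)S(K(KI)(KKI)))(KI(II(IK)S(K(KI)(KKI))))(IIK(KI(KI))(II(IK)S(K(KI)(KKI))))
  →4  II(IK)S(K(KI)(KKI))(IIK(KI(KI))(II(IK)S(K(KI)(KKI))))(KI(II(IK)S(K(KI)(KKI)))(IIK(KI(KI))(II(IK)S(K(KI)(KKI)))))
  →5  I(IK)S(K(KI)(KKI))(IIK(KI(KI))(II(IK)S(K(KI)(KKI))))(KI(II(IK)S(K(KI)(KKI)))(IIK(KI(KI))(II(IK)S(K(KI)(KKI)))))
  →6  IKS(K(KI)(KKI))(IIK(KI(KI))(II(IK)S(K(KI)(KKI))))(KI(II(IK)S(K(KI)(KKI)))(IIK(KI(KI))(II(IK)S(K(KI)(KKI)))))
  →7  KS(K(KI)(KKI))(IIK(KI(KI))(II(IK)S(K(KI)(KKI))))(KI(II(IK)S(K(KI)(KKI)))(IIK(KI(KI))(II(IK)S(K(KI)(KKI)))))
  →8  S(IIK(KI(KI))(II(IK)S(K(KI)(KKI))))(KI(II(IK)S(K(KI)(KKI)))(IIK(KI(KI))(II(IK)S(K(KI)(KKI)))))
  →9  S(IK(KI(KI))(II(IK)S(K(KI)(KKI))))(KI(II(IK)S(K(KI)(KKI)))(IIK(KI(KI))(II(IK)S(K(KI)(KKI)))))
  →10  S(K(KI(KI))(II(IK)S(K(KI)(KKI))))(KI(II(IK)S(K(KI)(KKI)))(IIK(KI(KI))(II(IK)S(K(KI)(KKI)))))
  →11  S(KI(KI))(KI(II(IK)S(K(KI)(KKI)))(IIK(KI(KI))(II(IK)S(K(KI)(KKI)))))
  →12  SI(KI(II(IK)S(K(KI)(KKI)))(IIK(KI(KI))(II(IK)S(K(KI)(KKI)))))
  →13  SI(I(IIK(KI(KI))(II(IK)S(K(KI)(KKI)))))
  →14  SI(IIK(KI(KI))(II(IK)S(K(KI)(KKI))))
  →15  SI(IK(KI(KI))(II(IK)S(K(KI)(KKI))))
  →16  SI(K(KI(KI))(II(IK)S(K(KI)(KKI))))
  →17  SI(KI(KI))
  →18  SII

Term B:
  start: SII

Answer: SAME — A ⇓ SII, B ⇓ SII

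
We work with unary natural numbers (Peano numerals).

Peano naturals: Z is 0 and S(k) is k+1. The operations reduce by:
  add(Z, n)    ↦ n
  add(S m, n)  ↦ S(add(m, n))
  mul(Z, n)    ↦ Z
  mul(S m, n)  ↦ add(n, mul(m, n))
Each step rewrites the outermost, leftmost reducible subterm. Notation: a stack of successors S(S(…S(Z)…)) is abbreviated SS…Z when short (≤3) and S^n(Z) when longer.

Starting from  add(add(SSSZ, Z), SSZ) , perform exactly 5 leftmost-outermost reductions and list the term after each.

Answer: after 5 steps: S(S(add(S(add(Z, Z)), SSZ)))

Reduction:
  start: add(add(SSSZ, Z), SSZ)
  →1  add(S(add(SSZ, Z)), SSZ)
  →2  S(add(add(SSZ, Z), SSZ))
  →3  S(add(S(add(SZ, Z)), SSZ))
  →4  S(S(add(add(SZ, Z), SSZ)))
  →5  S(S(add(S(add(Z, Z)), SSZ)))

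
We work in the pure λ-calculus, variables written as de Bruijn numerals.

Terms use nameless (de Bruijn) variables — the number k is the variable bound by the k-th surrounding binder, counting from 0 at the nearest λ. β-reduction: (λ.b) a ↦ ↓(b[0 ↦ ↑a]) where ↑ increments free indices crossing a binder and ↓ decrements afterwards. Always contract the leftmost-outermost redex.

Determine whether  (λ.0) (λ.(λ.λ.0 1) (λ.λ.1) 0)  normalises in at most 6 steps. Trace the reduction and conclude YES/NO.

Answer: YES — reaches normal form λ.0 (λ.λ.1) in 3 ≤ 6 steps

Reduction:
  start: (λ.0) (λ.(λ.λ.0 1) (λ.λ.1) 0)
  step 1: λ.(λ.λ.0 1) (λ.λ.1) 0
  step 2: λ.(λ.0 (λ.λ.1)) 0
  step 3: λ.0 (λ.λ.1)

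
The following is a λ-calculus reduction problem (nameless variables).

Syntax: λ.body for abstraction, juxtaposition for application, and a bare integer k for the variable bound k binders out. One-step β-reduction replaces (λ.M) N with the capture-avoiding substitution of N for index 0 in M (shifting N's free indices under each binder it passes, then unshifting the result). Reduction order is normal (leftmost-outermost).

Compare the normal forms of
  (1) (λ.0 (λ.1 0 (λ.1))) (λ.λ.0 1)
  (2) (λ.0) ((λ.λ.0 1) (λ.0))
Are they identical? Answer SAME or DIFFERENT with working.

Answer: SAME — A ⇓ λ.0 (λ.0), B ⇓ λ.0 (λ.0)

Reduction:
Term A:
  start: (λ.0 (λ.1 0 (λ.1))) (λ.λ.0 1)
  [1] (λ.λ.0 1) (λ.(λ.λ.0 1) 0 (λ.1))
  [2] λ.0 (λ.(λ.λ.0 1) 0 (λ.1))
  [3] λ.0 (λ.(λ.0 1) (λ.1))
  [4] λ.0 (λ.(λ.1) 0)
  [5] λ.0 (λ.0)

Term B:
  start: (λ.0) ((λ.λ.0 1) (λ.0))
  [1] (λ.λ.0 1) (λ.0)
  [2] λ.0 (λ.0)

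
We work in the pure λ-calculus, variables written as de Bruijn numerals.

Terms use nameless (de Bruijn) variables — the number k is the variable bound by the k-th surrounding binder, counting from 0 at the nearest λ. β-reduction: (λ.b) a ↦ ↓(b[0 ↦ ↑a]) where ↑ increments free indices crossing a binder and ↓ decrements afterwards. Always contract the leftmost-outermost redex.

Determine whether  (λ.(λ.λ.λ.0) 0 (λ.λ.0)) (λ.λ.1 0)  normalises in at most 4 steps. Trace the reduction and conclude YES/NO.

  start: (λ.(λ.λ.λ.0) 0 (λ.λ.0)) (λ.λ.1 0)
  →1  (λ.λ.λ.0) (λ.λ.1 0) (λ.λ.0)
  →2  (λ.λ.0) (λ.λ.0)
  →3  λ.0

Answer: YES — reaches normal form λ.0 in 3 ≤ 4 steps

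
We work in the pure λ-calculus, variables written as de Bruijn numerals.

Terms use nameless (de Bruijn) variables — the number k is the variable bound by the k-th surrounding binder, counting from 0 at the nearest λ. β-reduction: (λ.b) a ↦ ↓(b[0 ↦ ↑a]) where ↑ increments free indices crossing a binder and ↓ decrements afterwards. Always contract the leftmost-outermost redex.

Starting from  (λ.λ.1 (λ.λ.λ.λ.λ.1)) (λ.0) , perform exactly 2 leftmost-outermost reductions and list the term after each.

  start: (λ.λ.1 (λ.λ.λ.λ.λ.1)) (λ.0)
  [1] λ.(λ.0) (λ.λ.λ.λ.λ.1)
  [2] λ.λ.λ.λ.λ.λ.1

Answer: after 2 steps: λ.λ.λ.λ.λ.λ.1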